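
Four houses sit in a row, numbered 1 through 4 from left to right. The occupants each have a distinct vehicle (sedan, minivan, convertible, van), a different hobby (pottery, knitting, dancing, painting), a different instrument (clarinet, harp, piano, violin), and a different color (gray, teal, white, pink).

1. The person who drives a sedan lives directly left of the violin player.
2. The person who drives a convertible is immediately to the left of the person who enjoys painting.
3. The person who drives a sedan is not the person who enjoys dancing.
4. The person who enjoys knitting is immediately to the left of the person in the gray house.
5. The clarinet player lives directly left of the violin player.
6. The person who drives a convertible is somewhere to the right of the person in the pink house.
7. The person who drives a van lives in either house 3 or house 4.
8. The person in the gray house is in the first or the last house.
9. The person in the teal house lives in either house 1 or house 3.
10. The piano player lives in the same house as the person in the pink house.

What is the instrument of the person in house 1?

piano

Clue 8 places the person in the gray house in house 4.
Clue 4: the person who enjoys knitting is in house 3.
So house 4 gets painting for hobby.
Clue 2 places the person who drives a convertible in house 3.
House 4 vehicle: only van fits.
House 4 instrument: only harp fits.
House 3 instrument: only violin fits.
Clue 1 places the person who drives a sedan in house 2.
Clue 3: the person who enjoys dancing is in house 1.
From clue 5, the clarinet player must be in house 2.
House 1 vehicle: only minivan fits.
The only hobby still possible for house 2 is pottery.
House 1's instrument must be piano (nothing else left).
Clue 10 places the person in the pink house in house 1.
So house 2 gets white for color.
That leaves teal as the color for house 3.
So: house 1 = minivan/dancing/piano/pink, house 2 = sedan/pottery/clarinet/white, house 3 = convertible/knitting/violin/teal, house 4 = van/painting/harp/gray.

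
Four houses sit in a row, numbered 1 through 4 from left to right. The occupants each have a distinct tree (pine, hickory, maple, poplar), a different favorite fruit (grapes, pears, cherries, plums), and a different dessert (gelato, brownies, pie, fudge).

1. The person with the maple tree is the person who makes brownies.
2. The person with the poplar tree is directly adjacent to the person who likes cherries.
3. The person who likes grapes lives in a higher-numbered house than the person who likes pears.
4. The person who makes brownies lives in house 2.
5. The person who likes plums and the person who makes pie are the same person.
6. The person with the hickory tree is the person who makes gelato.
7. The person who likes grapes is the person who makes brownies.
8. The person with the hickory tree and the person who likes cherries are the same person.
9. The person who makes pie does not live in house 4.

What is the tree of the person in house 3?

From clue 4, the person who makes brownies must be in house 2.
Clue 7: the person who likes grapes is in house 2.
From clue 1, the person with the maple tree must be in house 2.
The person who likes pears is in house 1 (clue 3).
That leaves plums as the favorite fruit for house 3.
House 4 favorite fruit: only cherries fits.
The person with the poplar tree is in house 3 (clue 2).
The person who makes pie is in house 3 (clue 5).
By clue 8, the person with the hickory tree is in house 4.
House 1's tree must be pine (nothing else left).
Clue 6: the person who makes gelato is in house 4.
House 1 dessert: only fudge fits.
So: house 1 = pine/pears/fudge, house 2 = maple/grapes/brownies, house 3 = poplar/plums/pie, house 4 = hickory/cherries/gelato.

poplar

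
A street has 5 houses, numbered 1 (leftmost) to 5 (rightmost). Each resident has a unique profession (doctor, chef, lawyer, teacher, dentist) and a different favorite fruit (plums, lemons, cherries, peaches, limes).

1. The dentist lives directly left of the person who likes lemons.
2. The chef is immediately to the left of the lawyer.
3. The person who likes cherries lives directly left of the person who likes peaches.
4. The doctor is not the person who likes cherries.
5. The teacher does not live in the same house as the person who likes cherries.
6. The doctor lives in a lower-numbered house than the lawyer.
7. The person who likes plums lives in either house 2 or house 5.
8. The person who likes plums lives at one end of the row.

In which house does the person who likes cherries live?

By clue 8, the person who likes plums is in house 5.
The dentist is narrowed to house 1 or 2 or 3; consider each.
Placing it in house 2 and house 3 leads to a contradiction, so it's in house 1.
Clue 1: the person who likes lemons is in house 2.
Clue 3 places the person who likes cherries in house 3.
From clue 3, the person who likes peaches must be in house 4.
So house 1 gets limes for favorite fruit.
The doctor is narrowed to house 2 or 4; consider each.
Placing it in house 4 leads to a contradiction, so it's in house 2.
That leaves chef as the profession for house 3.
By clue 2, the lawyer is in house 4.
The only profession still possible for house 5 is teacher.
So: house 1 = dentist/limes, house 2 = doctor/lemons, house 3 = chef/cherries, house 4 = lawyer/peaches, house 5 = teacher/plums.

3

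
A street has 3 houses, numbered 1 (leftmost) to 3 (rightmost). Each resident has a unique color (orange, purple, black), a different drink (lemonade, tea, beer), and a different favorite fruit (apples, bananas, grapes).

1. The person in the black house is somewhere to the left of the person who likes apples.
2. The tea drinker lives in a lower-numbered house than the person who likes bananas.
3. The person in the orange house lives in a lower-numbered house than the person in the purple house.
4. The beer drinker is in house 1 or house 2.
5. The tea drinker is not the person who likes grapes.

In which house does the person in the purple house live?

3

That leaves purple as the color for house 3.
That leaves lemonade as the drink for house 3.
House 1's favorite fruit must be grapes (nothing else left).
Clue 5 places the tea drinker in house 2.
The only drink still possible for house 1 is beer.
Clue 2 places the person who likes bananas in house 3.
That leaves apples as the favorite fruit for house 2.
Clue 1: the person in the black house is in house 1.
House 2's color must be orange (nothing else left).
So: house 1 = black/beer/grapes, house 2 = orange/tea/apples, house 3 = purple/lemonade/bananas.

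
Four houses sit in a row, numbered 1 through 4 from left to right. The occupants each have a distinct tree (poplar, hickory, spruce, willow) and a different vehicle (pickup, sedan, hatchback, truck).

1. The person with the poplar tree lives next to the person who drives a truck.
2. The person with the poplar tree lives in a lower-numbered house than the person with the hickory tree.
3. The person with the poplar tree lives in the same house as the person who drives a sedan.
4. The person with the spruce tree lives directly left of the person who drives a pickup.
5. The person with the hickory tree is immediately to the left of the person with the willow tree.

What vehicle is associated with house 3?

pickup

That leaves willow as the tree for house 4.
Clue 5 places the person with the hickory tree in house 3.
The only vehicle still possible for house 4 is hatchback.
The person with the poplar tree is narrowed to house 1 or 2; consider each.
Placing it in house 2 leads to a contradiction, so it's in house 1.
From clue 1, the person who drives a truck must be in house 2.
Clue 3: the person who drives a sedan is in house 1.
That leaves spruce as the tree for house 2.
That leaves pickup as the vehicle for house 3.
So: house 1 = poplar/sedan, house 2 = spruce/truck, house 3 = hickory/pickup, house 4 = willow/hatchback.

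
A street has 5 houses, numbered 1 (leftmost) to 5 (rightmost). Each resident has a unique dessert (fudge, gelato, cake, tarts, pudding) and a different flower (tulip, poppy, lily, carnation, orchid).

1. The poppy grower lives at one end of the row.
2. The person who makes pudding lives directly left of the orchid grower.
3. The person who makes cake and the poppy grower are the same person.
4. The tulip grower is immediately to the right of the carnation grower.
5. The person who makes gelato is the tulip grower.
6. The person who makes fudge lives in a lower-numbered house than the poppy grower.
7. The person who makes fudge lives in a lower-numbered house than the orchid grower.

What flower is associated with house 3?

Clue 6: the poppy grower is in house 5.
By clue 3, the person who makes cake is in house 5.
The person who makes fudge is narrowed to house 1 or 2 or 3; consider each.
Placing it in house 2 and house 3 leads to a contradiction, so it's in house 1.
The person who makes pudding is narrowed to house 2 or 3; consider each.
Placing it in house 2 leads to a contradiction, so it's in house 3.
Clue 2: the orchid grower is in house 4.
From clue 5, the person who makes gelato must be in house 2.
Clue 5 places the tulip grower in house 2.
So house 4 gets tarts for dessert.
That leaves carnation as the flower for house 1.
So house 3 gets lily for flower.
So: house 1 = fudge/carnation, house 2 = gelato/tulip, house 3 = pudding/lily, house 4 = tarts/orchid, house 5 = cake/poppy.

lily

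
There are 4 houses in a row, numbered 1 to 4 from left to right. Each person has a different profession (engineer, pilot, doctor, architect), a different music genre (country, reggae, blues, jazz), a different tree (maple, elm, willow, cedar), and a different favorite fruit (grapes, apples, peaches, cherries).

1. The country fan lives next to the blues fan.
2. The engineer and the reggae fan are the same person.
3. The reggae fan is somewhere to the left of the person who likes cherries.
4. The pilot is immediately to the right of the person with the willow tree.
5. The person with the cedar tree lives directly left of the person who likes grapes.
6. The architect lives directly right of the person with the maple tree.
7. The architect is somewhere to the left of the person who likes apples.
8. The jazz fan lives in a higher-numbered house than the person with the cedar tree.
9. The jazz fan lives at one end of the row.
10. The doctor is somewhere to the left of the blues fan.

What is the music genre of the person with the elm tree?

jazz

Clue 9: the jazz fan is in house 4.
So house 4 gets elm for tree.
House 1's favorite fruit must be peaches (nothing else left).
House 4 profession: only pilot fits.
Clue 4 places the person with the willow tree in house 3.
The architect is narrowed to house 2 or 3; consider each.
Placing it in house 2 leads to a contradiction, so it's in house 3.
Clue 6: the person with the maple tree is in house 2.
By clue 7, the person who likes apples is in house 4.
So house 1 gets cedar for tree.
Clue 5 places the person who likes grapes in house 2.
The only favorite fruit still possible for house 3 is cherries.
The doctor is narrowed to house 1 or 2; consider each.
Placing it in house 1 leads to a contradiction, so it's in house 2.
Clue 10 places the blues fan in house 3.
House 1's profession must be engineer (nothing else left).
Clue 1: the country fan is in house 2.
The reggae fan is in house 1 (clue 2).
So: house 1 = engineer/reggae/cedar/peaches, house 2 = doctor/country/maple/grapes, house 3 = architect/blues/willow/cherries, house 4 = pilot/jazz/elm/apples.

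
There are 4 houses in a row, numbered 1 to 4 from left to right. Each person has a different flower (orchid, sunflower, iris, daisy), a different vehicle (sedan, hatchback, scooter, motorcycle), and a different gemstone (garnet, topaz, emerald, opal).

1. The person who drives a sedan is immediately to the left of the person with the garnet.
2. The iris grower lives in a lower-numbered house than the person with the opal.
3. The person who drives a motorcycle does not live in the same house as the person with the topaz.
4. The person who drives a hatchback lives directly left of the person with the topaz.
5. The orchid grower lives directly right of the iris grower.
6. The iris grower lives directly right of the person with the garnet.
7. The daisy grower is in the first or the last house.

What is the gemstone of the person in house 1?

emerald

From clue 6, the iris grower must be in house 3.
The person with the garnet is in house 2 (clue 6).
House 1's gemstone must be emerald (nothing else left).
Clue 1: the person who drives a sedan is in house 1.
The person with the opal is in house 4 (clue 2).
Clue 5: the orchid grower is in house 4.
That leaves daisy as the flower for house 1.
The only flower still possible for house 2 is sunflower.
House 3 gemstone: only topaz fits.
From clue 4, the person who drives a hatchback must be in house 2.
So house 3 gets scooter for vehicle.
House 4's vehicle must be motorcycle (nothing else left).
So: house 1 = daisy/sedan/emerald, house 2 = sunflower/hatchback/garnet, house 3 = iris/scooter/topaz, house 4 = orchid/motorcycle/opal.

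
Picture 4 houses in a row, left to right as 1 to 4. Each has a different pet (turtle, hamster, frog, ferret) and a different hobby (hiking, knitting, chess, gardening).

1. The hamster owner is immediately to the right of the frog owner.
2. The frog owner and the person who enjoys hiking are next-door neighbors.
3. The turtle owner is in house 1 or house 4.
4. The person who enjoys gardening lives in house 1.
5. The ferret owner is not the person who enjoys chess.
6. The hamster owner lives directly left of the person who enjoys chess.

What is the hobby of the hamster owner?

Clue 4: the person who enjoys gardening is in house 1.
The frog owner is narrowed to house 1 or 2; consider each.
Placing it in house 1 leads to a contradiction, so it's in house 2.
Clue 1 places the hamster owner in house 3.
Clue 2 places the person who enjoys hiking in house 3.
Clue 6: the person who enjoys chess is in house 4.
House 2 hobby: only knitting fits.
Clue 5: the ferret owner is in house 1.
House 4 pet: only turtle fits.
So: house 1 = ferret/gardening, house 2 = frog/knitting, house 3 = hamster/hiking, house 4 = turtle/chess.

hiking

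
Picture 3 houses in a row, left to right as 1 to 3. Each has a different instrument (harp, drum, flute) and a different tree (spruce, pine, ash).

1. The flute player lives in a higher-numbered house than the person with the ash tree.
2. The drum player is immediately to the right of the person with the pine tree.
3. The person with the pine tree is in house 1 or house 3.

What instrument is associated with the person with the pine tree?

harp

Clue 3: the person with the pine tree is in house 1.
House 1's instrument must be harp (nothing else left).
House 2 tree: only ash fits.
That leaves spruce as the tree for house 3.
Clue 1 places the flute player in house 3.
Clue 2: the drum player is in house 2.
So: house 1 = harp/pine, house 2 = drum/ash, house 3 = flute/spruce.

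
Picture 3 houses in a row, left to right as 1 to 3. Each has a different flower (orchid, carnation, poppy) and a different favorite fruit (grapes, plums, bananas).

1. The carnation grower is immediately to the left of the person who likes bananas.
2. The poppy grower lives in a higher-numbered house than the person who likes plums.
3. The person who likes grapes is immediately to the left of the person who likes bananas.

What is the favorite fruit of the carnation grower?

grapes

The only favorite fruit still possible for house 3 is bananas.
From clue 1, the carnation grower must be in house 2.
Clue 3: the person who likes grapes is in house 2.
The only flower still possible for house 1 is orchid.
So house 3 gets poppy for flower.
The only favorite fruit still possible for house 1 is plums.
So: house 1 = orchid/plums, house 2 = carnation/grapes, house 3 = poppy/bananas.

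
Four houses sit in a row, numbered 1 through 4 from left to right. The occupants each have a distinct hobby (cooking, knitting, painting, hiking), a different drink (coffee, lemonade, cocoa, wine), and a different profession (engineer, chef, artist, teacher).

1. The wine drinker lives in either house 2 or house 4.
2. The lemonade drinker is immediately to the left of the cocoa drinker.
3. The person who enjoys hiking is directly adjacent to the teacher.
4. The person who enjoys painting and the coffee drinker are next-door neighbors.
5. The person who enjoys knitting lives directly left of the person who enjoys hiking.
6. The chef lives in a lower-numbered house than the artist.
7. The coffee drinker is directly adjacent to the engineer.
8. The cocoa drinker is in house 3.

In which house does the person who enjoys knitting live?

3

Clue 8 places the cocoa drinker in house 3.
Clue 2: the lemonade drinker is in house 2.
The only drink still possible for house 1 is coffee.
So house 4 gets wine for drink.
The person who enjoys painting is in house 2 (clue 4).
Clue 7: the engineer is in house 2.
Clue 5 places the person who enjoys knitting in house 3.
Clue 5 places the person who enjoys hiking in house 4.
The only hobby still possible for house 1 is cooking.
The only profession still possible for house 1 is chef.
Clue 3 places the teacher in house 3.
House 4's profession must be artist (nothing else left).
So: house 1 = cooking/coffee/chef, house 2 = painting/lemonade/engineer, house 3 = knitting/cocoa/teacher, house 4 = hiking/wine/artist.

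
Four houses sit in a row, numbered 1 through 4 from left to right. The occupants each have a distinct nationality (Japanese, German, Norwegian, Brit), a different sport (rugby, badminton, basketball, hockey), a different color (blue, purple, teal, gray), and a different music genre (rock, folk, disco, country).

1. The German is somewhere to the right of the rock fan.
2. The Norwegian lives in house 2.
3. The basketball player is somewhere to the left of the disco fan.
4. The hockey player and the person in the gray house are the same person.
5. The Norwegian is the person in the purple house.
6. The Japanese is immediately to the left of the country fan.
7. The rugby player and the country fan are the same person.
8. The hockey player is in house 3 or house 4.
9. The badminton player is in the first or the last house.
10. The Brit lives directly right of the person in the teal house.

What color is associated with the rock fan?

By clue 2, the Norwegian is in house 2.
By clue 5, the person in the purple house is in house 2.
House 1's nationality must be Japanese (nothing else left).
From clue 6, the country fan must be in house 2.
Clue 7: the rugby player is in house 2.
The Brit is in house 4 (clue 10).
Clue 10 places the person in the teal house in house 3.
That leaves German as the nationality for house 3.
That leaves blue as the color for house 1.
House 4's color must be gray (nothing else left).
From clue 1, the rock fan must be in house 1.
The hockey player is in house 4 (clue 4).
The only sport still possible for house 3 is basketball.
The disco fan is in house 4 (clue 3).
So house 1 gets badminton for sport.
House 3 music genre: only folk fits.
So: house 1 = Japanese/badminton/blue/rock, house 2 = Norwegian/rugby/purple/country, house 3 = German/basketball/teal/folk, house 4 = Brit/hockey/gray/disco.

blue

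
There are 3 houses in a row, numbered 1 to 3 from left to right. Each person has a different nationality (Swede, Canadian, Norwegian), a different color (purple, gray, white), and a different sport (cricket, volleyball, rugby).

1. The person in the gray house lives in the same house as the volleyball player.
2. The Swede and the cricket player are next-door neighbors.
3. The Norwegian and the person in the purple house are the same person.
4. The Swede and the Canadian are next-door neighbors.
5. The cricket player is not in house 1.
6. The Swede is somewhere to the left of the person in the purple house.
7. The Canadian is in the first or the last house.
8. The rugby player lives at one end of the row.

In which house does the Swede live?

Clue 4 places the Swede in house 2.
The person in the purple house is in house 3 (clue 6).
House 1's nationality must be Canadian (nothing else left).
House 3 nationality: only Norwegian fits.
By clue 2, the cricket player is in house 3.
The only sport still possible for house 1 is rugby.
House 2 sport: only volleyball fits.
From clue 1, the person in the gray house must be in house 2.
That leaves white as the color for house 1.
So: house 1 = Canadian/white/rugby, house 2 = Swede/gray/volleyball, house 3 = Norwegian/purple/cricket.

2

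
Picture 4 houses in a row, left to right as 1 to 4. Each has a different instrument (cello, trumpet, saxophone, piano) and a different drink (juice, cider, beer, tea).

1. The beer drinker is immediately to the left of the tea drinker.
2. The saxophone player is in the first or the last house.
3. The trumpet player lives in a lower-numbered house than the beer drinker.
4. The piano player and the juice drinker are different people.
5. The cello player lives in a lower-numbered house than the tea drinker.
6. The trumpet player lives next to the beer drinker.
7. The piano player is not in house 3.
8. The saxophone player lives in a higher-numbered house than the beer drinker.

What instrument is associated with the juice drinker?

trumpet

From clue 8, the saxophone player must be in house 4.
That leaves cello as the instrument for house 3.
Clue 5 places the tea drinker in house 4.
Clue 1: the beer drinker is in house 3.
Clue 6 places the trumpet player in house 2.
That leaves piano as the instrument for house 1.
By clue 4, the juice drinker is in house 2.
House 1 drink: only cider fits.
So: house 1 = piano/cider, house 2 = trumpet/juice, house 3 = cello/beer, house 4 = saxophone/tea.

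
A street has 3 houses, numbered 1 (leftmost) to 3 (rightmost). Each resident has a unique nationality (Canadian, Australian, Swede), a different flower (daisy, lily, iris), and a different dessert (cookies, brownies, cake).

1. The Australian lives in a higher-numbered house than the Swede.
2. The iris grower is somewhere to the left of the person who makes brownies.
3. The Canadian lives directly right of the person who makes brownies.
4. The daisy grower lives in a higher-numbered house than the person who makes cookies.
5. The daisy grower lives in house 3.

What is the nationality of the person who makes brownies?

Australian

From clue 3, the Canadian must be in house 3.
The person who makes brownies is in house 2 (clue 3).
Clue 5: the daisy grower is in house 3.
So house 1 gets Swede for nationality.
House 2's nationality must be Australian (nothing else left).
House 3 dessert: only cake fits.
Clue 2: the iris grower is in house 1.
The only flower still possible for house 2 is lily.
The only dessert still possible for house 1 is cookies.
So: house 1 = Swede/iris/cookies, house 2 = Australian/lily/brownies, house 3 = Canadian/daisy/cake.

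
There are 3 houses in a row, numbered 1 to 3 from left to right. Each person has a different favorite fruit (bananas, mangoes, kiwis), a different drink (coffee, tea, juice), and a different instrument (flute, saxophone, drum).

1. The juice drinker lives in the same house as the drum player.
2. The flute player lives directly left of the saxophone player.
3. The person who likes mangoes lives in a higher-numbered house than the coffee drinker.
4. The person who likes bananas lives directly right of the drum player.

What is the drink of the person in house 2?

So house 1 gets kiwis for favorite fruit.
House 3 instrument: only saxophone fits.
Clue 2 places the flute player in house 2.
So house 3 gets tea for drink.
House 1 instrument: only drum fits.
Clue 1 places the juice drinker in house 1.
Clue 4: the person who likes bananas is in house 2.
So house 3 gets mangoes for favorite fruit.
The only drink still possible for house 2 is coffee.
So: house 1 = kiwis/juice/drum, house 2 = bananas/coffee/flute, house 3 = mangoes/tea/saxophone.

coffee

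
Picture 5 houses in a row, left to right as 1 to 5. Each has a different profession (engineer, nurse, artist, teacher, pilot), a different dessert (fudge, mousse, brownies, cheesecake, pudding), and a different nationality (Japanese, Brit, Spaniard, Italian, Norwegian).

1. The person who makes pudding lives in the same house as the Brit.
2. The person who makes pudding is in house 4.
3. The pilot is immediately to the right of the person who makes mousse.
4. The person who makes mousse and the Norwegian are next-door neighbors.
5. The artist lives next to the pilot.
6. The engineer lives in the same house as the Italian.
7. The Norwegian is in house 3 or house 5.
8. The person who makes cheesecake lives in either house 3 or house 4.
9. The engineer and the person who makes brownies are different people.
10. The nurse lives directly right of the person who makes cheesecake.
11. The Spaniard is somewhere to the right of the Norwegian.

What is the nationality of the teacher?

Spaniard

Clue 2: the person who makes pudding is in house 4.
The Norwegian is in house 3 (clue 11).
Clue 1: the Brit is in house 4.
The person who makes mousse is in house 2 (clue 4).
The nurse is in house 4 (clue 10).
The only dessert still possible for house 3 is cheesecake.
House 5's nationality must be Spaniard (nothing else left).
The pilot is in house 3 (clue 3).
By clue 5, the artist is in house 2.
The only profession still possible for house 5 is teacher.
Clue 6: the Italian is in house 1.
Clue 9 places the person who makes brownies in house 5.
That leaves engineer as the profession for house 1.
The only dessert still possible for house 1 is fudge.
That leaves Japanese as the nationality for house 2.
So: house 1 = engineer/fudge/Italian, house 2 = artist/mousse/Japanese, house 3 = pilot/cheesecake/Norwegian, house 4 = nurse/pudding/Brit, house 5 = teacher/brownies/Spaniard.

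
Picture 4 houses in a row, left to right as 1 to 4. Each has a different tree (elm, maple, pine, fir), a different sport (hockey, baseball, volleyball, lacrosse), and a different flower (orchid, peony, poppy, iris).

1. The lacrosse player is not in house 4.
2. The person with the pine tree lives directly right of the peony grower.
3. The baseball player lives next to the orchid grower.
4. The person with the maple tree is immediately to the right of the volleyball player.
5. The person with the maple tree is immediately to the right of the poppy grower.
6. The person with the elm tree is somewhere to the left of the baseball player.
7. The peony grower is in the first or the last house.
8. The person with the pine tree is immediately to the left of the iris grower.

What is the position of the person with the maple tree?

Clue 7: the peony grower is in house 1.
From clue 2, the person with the pine tree must be in house 2.
Clue 8: the iris grower is in house 3.
So house 4 gets orchid for flower.
The baseball player is in house 3 (clue 3).
From clue 5, the person with the maple tree must be in house 3.
By clue 6, the person with the elm tree is in house 1.
That leaves fir as the tree for house 4.
The only sport still possible for house 1 is lacrosse.
That leaves volleyball as the sport for house 2.
House 4 sport: only hockey fits.
That leaves poppy as the flower for house 2.
So: house 1 = elm/lacrosse/peony, house 2 = pine/volleyball/poppy, house 3 = maple/baseball/iris, house 4 = fir/hockey/orchid.

3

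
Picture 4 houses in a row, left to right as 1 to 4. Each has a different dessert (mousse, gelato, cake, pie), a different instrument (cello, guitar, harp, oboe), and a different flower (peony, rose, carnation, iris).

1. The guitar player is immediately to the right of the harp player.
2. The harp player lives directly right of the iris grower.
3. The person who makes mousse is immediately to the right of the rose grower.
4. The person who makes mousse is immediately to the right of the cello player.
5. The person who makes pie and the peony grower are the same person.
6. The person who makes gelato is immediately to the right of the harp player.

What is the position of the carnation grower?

The person who makes gelato is narrowed to house 3 or 4; consider each.
Placing it in house 3 leads to a contradiction, so it's in house 4.
The harp player is in house 3 (clue 6).
The iris grower is in house 2 (clue 2).
House 4 instrument: only guitar fits.
That leaves carnation as the flower for house 4.
Clue 3: the person who makes mousse is in house 2.
The cello player is in house 1 (clue 4).
House 2 instrument: only oboe fits.
That leaves rose as the flower for house 1.
House 3 flower: only peony fits.
From clue 5, the person who makes pie must be in house 3.
That leaves cake as the dessert for house 1.
So: house 1 = cake/cello/rose, house 2 = mousse/oboe/iris, house 3 = pie/harp/peony, house 4 = gelato/guitar/carnation.

4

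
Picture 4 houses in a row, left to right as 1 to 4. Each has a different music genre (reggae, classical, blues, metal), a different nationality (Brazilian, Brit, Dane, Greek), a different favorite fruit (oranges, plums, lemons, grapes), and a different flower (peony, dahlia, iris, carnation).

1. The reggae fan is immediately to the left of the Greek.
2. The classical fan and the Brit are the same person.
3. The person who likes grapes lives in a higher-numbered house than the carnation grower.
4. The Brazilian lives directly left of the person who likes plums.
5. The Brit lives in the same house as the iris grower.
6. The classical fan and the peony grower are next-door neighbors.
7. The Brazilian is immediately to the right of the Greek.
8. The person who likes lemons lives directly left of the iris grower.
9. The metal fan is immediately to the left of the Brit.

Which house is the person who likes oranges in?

By clue 7, the Brazilian is in house 3.
Clue 7 places the Greek in house 2.
That leaves Dane as the nationality for house 1.
House 4's nationality must be Brit (nothing else left).
By clue 1, the reggae fan is in house 1.
Clue 2: the classical fan is in house 4.
The person who likes plums is in house 4 (clue 4).
Clue 5 places the iris grower in house 4.
Clue 6: the peony grower is in house 3.
Clue 8: the person who likes lemons is in house 3.
By clue 9, the metal fan is in house 3.
So house 2 gets blues for music genre.
House 1 favorite fruit: only oranges fits.
House 2's favorite fruit must be grapes (nothing else left).
Clue 3 places the carnation grower in house 1.
The only flower still possible for house 2 is dahlia.
So: house 1 = reggae/Dane/oranges/carnation, house 2 = blues/Greek/grapes/dahlia, house 3 = metal/Brazilian/lemons/peony, house 4 = classical/Brit/plums/iris.

1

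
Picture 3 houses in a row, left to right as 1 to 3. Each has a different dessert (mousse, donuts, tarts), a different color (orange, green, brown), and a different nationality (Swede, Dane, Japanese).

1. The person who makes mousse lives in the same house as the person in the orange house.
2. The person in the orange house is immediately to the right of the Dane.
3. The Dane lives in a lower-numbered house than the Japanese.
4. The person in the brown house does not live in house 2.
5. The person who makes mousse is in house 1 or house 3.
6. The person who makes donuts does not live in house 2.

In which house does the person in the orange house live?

The only dessert still possible for house 2 is tarts.
The person who makes mousse is in house 3 (clue 1).
The person in the orange house is in house 3 (clue 1).
Clue 2: the Dane is in house 2.
The Japanese is in house 3 (clue 3).
So house 1 gets donuts for dessert.
House 1 color: only brown fits.
House 2's color must be green (nothing else left).
So house 1 gets Swede for nationality.
So: house 1 = donuts/brown/Swede, house 2 = tarts/green/Dane, house 3 = mousse/orange/Japanese.

3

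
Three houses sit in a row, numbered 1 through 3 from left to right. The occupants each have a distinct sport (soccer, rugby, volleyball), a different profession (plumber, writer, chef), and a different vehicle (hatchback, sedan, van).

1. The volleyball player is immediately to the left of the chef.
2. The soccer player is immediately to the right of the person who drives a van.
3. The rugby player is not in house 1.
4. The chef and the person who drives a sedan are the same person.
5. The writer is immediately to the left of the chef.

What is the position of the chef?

2

So house 1 gets volleyball for sport.
The chef is in house 2 (clue 1).
Clue 4 places the person who drives a sedan in house 2.
Clue 5 places the writer in house 1.
So house 3 gets plumber for profession.
That leaves van as the vehicle for house 1.
So house 3 gets hatchback for vehicle.
Clue 2: the soccer player is in house 2.
House 3 sport: only rugby fits.
So: house 1 = volleyball/writer/van, house 2 = soccer/chef/sedan, house 3 = rugby/plumber/hatchback.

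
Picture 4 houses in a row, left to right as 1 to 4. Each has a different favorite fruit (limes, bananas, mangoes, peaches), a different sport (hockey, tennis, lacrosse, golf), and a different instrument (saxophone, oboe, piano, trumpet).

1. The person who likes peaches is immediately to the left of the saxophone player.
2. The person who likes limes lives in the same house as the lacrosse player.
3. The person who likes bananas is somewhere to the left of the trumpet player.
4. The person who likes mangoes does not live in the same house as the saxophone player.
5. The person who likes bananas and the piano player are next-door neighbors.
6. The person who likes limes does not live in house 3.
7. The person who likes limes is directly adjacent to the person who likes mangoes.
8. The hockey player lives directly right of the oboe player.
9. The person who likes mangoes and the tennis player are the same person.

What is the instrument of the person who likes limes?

trumpet

The only favorite fruit still possible for house 4 is limes.
By clue 2, the lacrosse player is in house 4.
By clue 7, the person who likes mangoes is in house 3.
From clue 9, the tennis player must be in house 3.
House 1's sport must be golf (nothing else left).
House 2 sport: only hockey fits.
Clue 4 places the saxophone player in house 2.
Clue 8 places the oboe player in house 1.
That leaves piano as the instrument for house 3.
That leaves trumpet as the instrument for house 4.
The person who likes peaches is in house 1 (clue 1).
The person who likes bananas is in house 2 (clue 5).
So: house 1 = peaches/golf/oboe, house 2 = bananas/hockey/saxophone, house 3 = mangoes/tennis/piano, house 4 = limes/lacrosse/trumpet.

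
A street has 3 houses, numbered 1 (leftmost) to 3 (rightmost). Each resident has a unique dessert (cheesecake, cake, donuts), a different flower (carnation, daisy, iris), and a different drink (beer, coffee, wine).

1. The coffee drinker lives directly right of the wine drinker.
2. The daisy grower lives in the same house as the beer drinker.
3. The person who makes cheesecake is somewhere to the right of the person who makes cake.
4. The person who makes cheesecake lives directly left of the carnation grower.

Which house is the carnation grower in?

3

The person who makes cheesecake is in house 2 (clue 4).
By clue 4, the carnation grower is in house 3.
That leaves cake as the dessert for house 1.
So house 3 gets donuts for dessert.
House 3 drink: only coffee fits.
Clue 1: the wine drinker is in house 2.
That leaves beer as the drink for house 1.
Clue 2 places the daisy grower in house 1.
That leaves iris as the flower for house 2.
So: house 1 = cake/daisy/beer, house 2 = cheesecake/iris/wine, house 3 = donuts/carnation/coffee.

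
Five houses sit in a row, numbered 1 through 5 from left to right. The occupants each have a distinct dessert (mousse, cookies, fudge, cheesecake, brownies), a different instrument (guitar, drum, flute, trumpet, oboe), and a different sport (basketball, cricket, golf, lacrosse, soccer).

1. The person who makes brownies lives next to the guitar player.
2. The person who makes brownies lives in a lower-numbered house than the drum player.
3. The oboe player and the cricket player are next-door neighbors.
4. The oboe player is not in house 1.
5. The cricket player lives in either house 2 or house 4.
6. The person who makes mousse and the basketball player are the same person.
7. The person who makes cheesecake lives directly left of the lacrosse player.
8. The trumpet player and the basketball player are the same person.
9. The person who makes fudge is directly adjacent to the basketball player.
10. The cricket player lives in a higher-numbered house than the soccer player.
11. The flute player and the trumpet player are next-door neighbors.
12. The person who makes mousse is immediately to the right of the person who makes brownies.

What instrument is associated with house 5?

oboe

The oboe player is narrowed to house 3 or 5; consider each.
Placing it in house 3 leads to a contradiction, so it's in house 5.
The cricket player is in house 4 (clue 3).
The only dessert still possible for house 5 is cookies.
The person who makes brownies is narrowed to house 1 or 2; consider each.
Placing it in house 1 leads to a contradiction, so it's in house 2.
By clue 12, the person who makes mousse is in house 3.
The basketball player is in house 3 (clue 6).
From clue 8, the trumpet player must be in house 3.
The person who makes fudge is in house 4 (clue 9).
So house 1 gets cheesecake for dessert.
The only instrument still possible for house 1 is guitar.
That leaves flute as the instrument for house 2.
The only instrument still possible for house 4 is drum.
The lacrosse player is in house 2 (clue 7).
House 1 sport: only soccer fits.
House 5 sport: only golf fits.
So: house 1 = cheesecake/guitar/soccer, house 2 = brownies/flute/lacrosse, house 3 = mousse/trumpet/basketball, house 4 = fudge/drum/cricket, house 5 = cookies/oboe/golf.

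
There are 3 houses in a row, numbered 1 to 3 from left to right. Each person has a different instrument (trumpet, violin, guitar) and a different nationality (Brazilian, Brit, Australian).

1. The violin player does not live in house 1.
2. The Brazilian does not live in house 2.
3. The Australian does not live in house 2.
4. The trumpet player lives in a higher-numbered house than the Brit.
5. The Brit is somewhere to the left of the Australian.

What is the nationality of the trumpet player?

Australian

Clue 5 places the Australian in house 3.
The only instrument still possible for house 1 is guitar.
The only nationality still possible for house 2 is Brit.
Clue 4 places the trumpet player in house 3.
So house 2 gets violin for instrument.
House 1's nationality must be Brazilian (nothing else left).
So: house 1 = guitar/Brazilian, house 2 = violin/Brit, house 3 = trumpet/Australian.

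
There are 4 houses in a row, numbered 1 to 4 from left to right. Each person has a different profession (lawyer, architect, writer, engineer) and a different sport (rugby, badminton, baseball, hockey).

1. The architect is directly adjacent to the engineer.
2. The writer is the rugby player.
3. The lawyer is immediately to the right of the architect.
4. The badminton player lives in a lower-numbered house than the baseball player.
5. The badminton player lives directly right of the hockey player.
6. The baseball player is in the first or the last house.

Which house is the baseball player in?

4

Clue 6: the baseball player is in house 4.
The badminton player is narrowed to house 2 or 3; consider each.
Placing it in house 2 leads to a contradiction, so it's in house 3.
Clue 5 places the hockey player in house 2.
That leaves rugby as the sport for house 1.
The writer is in house 1 (clue 2).
The architect is narrowed to house 2 or 3; consider each.
Placing it in house 2 leads to a contradiction, so it's in house 3.
Clue 3: the lawyer is in house 4.
So house 2 gets engineer for profession.
So: house 1 = writer/rugby, house 2 = engineer/hockey, house 3 = architect/badminton, house 4 = lawyer/baseball.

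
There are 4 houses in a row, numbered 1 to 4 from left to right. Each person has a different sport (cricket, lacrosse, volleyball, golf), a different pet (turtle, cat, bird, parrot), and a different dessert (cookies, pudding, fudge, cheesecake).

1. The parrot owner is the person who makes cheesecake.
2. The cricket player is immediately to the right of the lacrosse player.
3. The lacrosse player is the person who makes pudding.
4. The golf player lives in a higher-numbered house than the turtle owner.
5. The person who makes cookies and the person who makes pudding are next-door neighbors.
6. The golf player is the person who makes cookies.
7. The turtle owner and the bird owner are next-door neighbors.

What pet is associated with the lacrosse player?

The cricket player is narrowed to house 2 or 3 or 4; consider each.
Placing it in house 2 and house 3 leads to a contradiction, so it's in house 4.
Clue 2 places the lacrosse player in house 3.
By clue 3, the person who makes pudding is in house 3.
House 1's sport must be volleyball (nothing else left).
The only sport still possible for house 2 is golf.
The turtle owner is in house 1 (clue 4).
Clue 6: the person who makes cookies is in house 2.
Clue 7: the bird owner is in house 2.
So house 3 gets cat for pet.
So house 4 gets parrot for pet.
The person who makes cheesecake is in house 4 (clue 1).
So house 1 gets fudge for dessert.
So: house 1 = volleyball/turtle/fudge, house 2 = golf/bird/cookies, house 3 = lacrosse/cat/pudding, house 4 = cricket/parrot/cheesecake.

cat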